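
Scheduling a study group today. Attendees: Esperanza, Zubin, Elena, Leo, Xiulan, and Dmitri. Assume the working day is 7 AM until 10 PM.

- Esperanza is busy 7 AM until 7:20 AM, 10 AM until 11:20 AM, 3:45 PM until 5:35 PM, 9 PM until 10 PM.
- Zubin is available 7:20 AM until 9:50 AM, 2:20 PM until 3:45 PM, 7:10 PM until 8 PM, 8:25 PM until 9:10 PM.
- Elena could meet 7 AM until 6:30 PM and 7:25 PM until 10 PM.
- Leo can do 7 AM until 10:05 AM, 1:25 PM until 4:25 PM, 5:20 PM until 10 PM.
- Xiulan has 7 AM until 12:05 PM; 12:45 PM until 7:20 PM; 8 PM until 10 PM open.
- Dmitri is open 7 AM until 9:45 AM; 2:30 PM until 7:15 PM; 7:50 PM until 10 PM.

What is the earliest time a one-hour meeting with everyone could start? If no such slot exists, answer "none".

Esperanza free: 07:20-10:00, 11:20-15:45, 17:35-21:00 (invert busy blocks within the working day).
Zubin free: 07:20-09:50, 14:20-15:45, 19:10-20:00, 20:25-21:10.
Elena free: 07:00-18:30, 19:25-22:00.
Leo free: 07:00-10:05, 13:25-16:25, 17:20-22:00.
Xiulan free: 07:00-12:05, 12:45-19:20, 20:00-22:00.
Dmitri free: 07:00-09:45, 14:30-19:15, 19:50-22:00.
Esperanza ∩ Zubin: 07:20-09:50, 14:20-15:45, 19:10-20:00, 20:25-21:00.
Esperanza ∩ Zubin ∩ Elena: 07:20-09:50, 14:20-15:45, 19:25-20:00, 20:25-21:00.
Esperanza ∩ Zubin ∩ Elena ∩ Leo: 07:20-09:50, 14:20-15:45, 19:25-20:00, 20:25-21:00.
Esperanza ∩ Zubin ∩ Elena ∩ Leo ∩ Xiulan: 07:20-09:50, 14:20-15:45, 20:25-21:00.
Esperanza ∩ Zubin ∩ Elena ∩ Leo ∩ Xiulan ∩ Dmitri: 07:20-09:45, 14:30-15:45, 20:25-21:00.
So the common availability across everyone is 07:20-09:45, 14:30-15:45, 20:25-21:00.
The first common window of at least 60 minutes is 07:20-09:45, so the earliest start is 07:20.

07:20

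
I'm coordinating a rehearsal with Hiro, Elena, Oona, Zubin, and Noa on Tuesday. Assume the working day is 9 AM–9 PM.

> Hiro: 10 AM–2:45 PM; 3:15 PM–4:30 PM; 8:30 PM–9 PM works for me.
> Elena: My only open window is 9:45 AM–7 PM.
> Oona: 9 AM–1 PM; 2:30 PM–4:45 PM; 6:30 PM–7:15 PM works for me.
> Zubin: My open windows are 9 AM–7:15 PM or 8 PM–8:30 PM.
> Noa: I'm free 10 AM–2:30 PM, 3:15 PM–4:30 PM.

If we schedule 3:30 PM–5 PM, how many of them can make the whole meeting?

2

Elena and Zubin can make the full 15:30-17:00 slot — that's 2.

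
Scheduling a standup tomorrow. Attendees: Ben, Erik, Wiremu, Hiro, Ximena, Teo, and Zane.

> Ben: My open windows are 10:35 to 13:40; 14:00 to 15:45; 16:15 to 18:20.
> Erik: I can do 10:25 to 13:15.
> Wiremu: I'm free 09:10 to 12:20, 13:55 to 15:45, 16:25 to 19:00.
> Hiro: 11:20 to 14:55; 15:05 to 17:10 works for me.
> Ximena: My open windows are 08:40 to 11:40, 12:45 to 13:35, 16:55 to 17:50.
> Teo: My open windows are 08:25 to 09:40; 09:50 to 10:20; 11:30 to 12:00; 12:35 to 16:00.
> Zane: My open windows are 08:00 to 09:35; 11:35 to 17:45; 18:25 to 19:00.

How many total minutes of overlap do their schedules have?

5

Ben ∩ Erik: 10:35-13:15.
Ben ∩ Erik ∩ Wiremu: 10:35-12:20.
Ben ∩ Erik ∩ Wiremu ∩ Hiro: 11:20-12:20.
Ben ∩ Erik ∩ Wiremu ∩ Hiro ∩ Ximena: 11:20-11:40.
Ben ∩ Erik ∩ Wiremu ∩ Hiro ∩ Ximena ∩ Teo: 11:30-11:40.
Ben ∩ Erik ∩ Wiremu ∩ Hiro ∩ Ximena ∩ Teo ∩ Zane: 11:35-11:40.
That's a single block of 5 minutes.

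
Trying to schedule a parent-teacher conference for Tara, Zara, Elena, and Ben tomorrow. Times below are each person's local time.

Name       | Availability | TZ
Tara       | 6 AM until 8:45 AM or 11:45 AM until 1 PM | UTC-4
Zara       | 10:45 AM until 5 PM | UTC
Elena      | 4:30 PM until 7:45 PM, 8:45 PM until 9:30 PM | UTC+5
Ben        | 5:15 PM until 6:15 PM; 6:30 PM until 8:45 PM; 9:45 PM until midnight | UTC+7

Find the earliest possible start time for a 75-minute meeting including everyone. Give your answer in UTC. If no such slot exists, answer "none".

11:30

Tara in UTC: 10:00-12:45, 15:45-17:00 (add 4h to convert from UTC-4).
Zara in UTC: 10:45-17:00.
Elena in UTC: 11:30-14:45, 15:45-16:30 (subtract 5h to convert from UTC+5).
Ben in UTC: 10:15-11:15, 11:30-13:45, 14:45-17:00 (subtract 7h to convert from UTC+7).
Tara ∩ Zara: 10:45-12:45, 15:45-17:00.
Tara ∩ Zara ∩ Elena: 11:30-12:45, 15:45-16:30.
Tara ∩ Zara ∩ Elena ∩ Ben: 11:30-12:45, 15:45-16:30.
Those are the intersection windows.
The first common window of at least 75 minutes is 11:30-12:45, so the earliest start is 11:30.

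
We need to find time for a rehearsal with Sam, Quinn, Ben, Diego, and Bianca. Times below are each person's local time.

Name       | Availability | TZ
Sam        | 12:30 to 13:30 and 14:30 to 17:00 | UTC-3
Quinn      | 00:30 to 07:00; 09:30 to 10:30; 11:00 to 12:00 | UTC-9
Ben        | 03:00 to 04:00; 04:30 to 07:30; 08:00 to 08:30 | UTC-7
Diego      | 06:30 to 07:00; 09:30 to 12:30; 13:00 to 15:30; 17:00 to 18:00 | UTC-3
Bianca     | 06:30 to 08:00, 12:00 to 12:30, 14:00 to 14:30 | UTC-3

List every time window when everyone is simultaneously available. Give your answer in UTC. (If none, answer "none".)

none

Sam in UTC: 15:30-16:30, 17:30-20:00 (add 3h to convert from UTC-3).
Quinn in UTC: 09:30-16:00, 18:30-19:30, 20:00-21:00 (add 9h to convert from UTC-9).
Ben in UTC: 10:00-11:00, 11:30-14:30, 15:00-15:30 (add 7h to convert from UTC-7).
Diego in UTC: 09:30-10:00, 12:30-15:30, 16:00-18:30, 20:00-21:00 (add 3h to convert from UTC-3).
Bianca in UTC: 09:30-11:00, 15:00-15:30, 17:00-17:30 (add 3h to convert from UTC-3).
Sam ∩ Quinn: 15:30-16:00, 18:30-19:30.
Sam ∩ Quinn ∩ Ben: ∅.
Sam ∩ Quinn ∩ Ben ∩ Diego: ∅.
Sam ∩ Quinn ∩ Ben ∩ Diego ∩ Bianca: ∅.
There is no time when everyone is free.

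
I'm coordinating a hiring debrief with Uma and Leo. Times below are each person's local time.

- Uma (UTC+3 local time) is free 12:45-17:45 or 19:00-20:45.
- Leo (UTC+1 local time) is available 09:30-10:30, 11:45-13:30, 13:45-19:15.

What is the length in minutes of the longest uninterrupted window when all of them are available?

Uma in UTC: 09:45-14:45, 16:00-17:45 (subtract 3h to convert from UTC+3).
Leo in UTC: 08:30-09:30, 10:45-12:30, 12:45-18:15 (subtract 1h to convert from UTC+1).
Uma ∩ Leo: 10:45-12:30, 12:45-14:45, 16:00-17:45.
Those are the intersection windows.
The longest is 12:45-14:45 at 120 minutes.

120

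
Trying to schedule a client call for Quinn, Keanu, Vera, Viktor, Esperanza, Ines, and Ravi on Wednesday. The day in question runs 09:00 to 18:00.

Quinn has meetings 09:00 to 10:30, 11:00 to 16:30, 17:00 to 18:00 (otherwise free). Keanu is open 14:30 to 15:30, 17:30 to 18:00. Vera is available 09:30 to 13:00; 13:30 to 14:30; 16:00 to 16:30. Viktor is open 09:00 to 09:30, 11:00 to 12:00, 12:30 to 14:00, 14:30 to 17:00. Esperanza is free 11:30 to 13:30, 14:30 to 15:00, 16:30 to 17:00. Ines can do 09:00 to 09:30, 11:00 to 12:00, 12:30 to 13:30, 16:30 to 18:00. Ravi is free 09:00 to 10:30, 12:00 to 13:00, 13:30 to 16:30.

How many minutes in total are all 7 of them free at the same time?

Quinn free: 10:30-11:00, 16:30-17:00 (invert busy blocks within the working day).
Keanu free: 14:30-15:30, 17:30-18:00.
Vera free: 09:30-13:00, 13:30-14:30, 16:00-16:30.
Viktor free: 09:00-09:30, 11:00-12:00, 12:30-14:00, 14:30-17:00.
Esperanza free: 11:30-13:30, 14:30-15:00, 16:30-17:00.
Ines free: 09:00-09:30, 11:00-12:00, 12:30-13:30, 16:30-18:00.
Ravi free: 09:00-10:30, 12:00-13:00, 13:30-16:30.
Quinn ∩ Keanu: ∅.
Quinn ∩ Keanu ∩ Vera: ∅.
Quinn ∩ Keanu ∩ Vera ∩ Viktor: ∅.
Quinn ∩ Keanu ∩ Vera ∩ Viktor ∩ Esperanza: ∅.
Quinn ∩ Keanu ∩ Vera ∩ Viktor ∩ Esperanza ∩ Ines: ∅.
Quinn ∩ Keanu ∩ Vera ∩ Viktor ∩ Esperanza ∩ Ines ∩ Ravi: ∅.
There is no time when everyone is free.
There is no common window, so the total is 0 minutes.

0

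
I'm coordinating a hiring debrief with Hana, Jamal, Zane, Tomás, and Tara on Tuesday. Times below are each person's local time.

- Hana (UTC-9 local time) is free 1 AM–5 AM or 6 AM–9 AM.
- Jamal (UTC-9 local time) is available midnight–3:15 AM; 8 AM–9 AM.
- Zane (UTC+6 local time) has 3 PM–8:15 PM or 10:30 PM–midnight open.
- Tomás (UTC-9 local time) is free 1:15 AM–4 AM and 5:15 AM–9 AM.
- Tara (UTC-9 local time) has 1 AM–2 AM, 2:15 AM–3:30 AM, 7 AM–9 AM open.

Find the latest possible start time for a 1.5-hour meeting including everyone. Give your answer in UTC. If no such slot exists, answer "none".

none

Hana in UTC: 10:00-14:00, 15:00-18:00 (add 9h to convert from UTC-9).
Jamal in UTC: 09:00-12:15, 17:00-18:00 (add 9h to convert from UTC-9).
Zane in UTC: 09:00-14:15, 16:30-18:00 (subtract 6h to convert from UTC+6).
Tomás in UTC: 10:15-13:00, 14:15-18:00 (add 9h to convert from UTC-9).
Tara in UTC: 10:00-11:00, 11:15-12:30, 16:00-18:00 (add 9h to convert from UTC-9).
Hana ∩ Jamal: 10:00-12:15, 17:00-18:00.
Hana ∩ Jamal ∩ Zane: 10:00-12:15, 17:00-18:00.
Hana ∩ Jamal ∩ Zane ∩ Tomás: 10:15-12:15, 17:00-18:00.
Hana ∩ Jamal ∩ Zane ∩ Tomás ∩ Tara: 10:15-11:00, 11:15-12:15, 17:00-18:00.
Those are the intersection windows.
No common window is at least 90 minutes long.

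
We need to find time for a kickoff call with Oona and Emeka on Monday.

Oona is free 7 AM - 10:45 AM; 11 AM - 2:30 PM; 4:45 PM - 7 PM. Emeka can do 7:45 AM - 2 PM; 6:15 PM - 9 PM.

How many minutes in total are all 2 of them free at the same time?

405

Oona ∩ Emeka: 07:45-10:45, 11:00-14:00, 18:15-19:00.
Summing the common windows: 180 + 180 + 45 = 405 minutes.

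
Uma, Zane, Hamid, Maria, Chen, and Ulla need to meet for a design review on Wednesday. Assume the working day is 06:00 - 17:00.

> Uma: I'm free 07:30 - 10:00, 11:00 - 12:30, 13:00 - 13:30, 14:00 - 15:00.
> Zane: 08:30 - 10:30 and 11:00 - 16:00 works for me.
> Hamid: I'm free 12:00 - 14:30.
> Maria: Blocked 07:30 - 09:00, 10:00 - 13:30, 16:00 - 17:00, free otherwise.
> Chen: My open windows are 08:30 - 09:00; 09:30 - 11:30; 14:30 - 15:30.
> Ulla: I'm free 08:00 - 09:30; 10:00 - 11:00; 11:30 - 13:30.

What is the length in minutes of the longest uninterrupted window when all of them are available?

0

Uma free: 07:30-10:00, 11:00-12:30, 13:00-13:30, 14:00-15:00.
Zane free: 08:30-10:30, 11:00-16:00.
Hamid free: 12:00-14:30.
Maria free: 06:00-07:30, 09:00-10:00, 13:30-16:00 (invert busy blocks within the working day).
Chen free: 08:30-09:00, 09:30-11:30, 14:30-15:30.
Ulla free: 08:00-09:30, 10:00-11:00, 11:30-13:30.
Uma ∩ Zane: 08:30-10:00, 11:00-12:30, 13:00-13:30, 14:00-15:00.
Uma ∩ Zane ∩ Hamid: 12:00-12:30, 13:00-13:30, 14:00-14:30.
Uma ∩ Zane ∩ Hamid ∩ Maria: 14:00-14:30.
Uma ∩ Zane ∩ Hamid ∩ Maria ∩ Chen: ∅.
Uma ∩ Zane ∩ Hamid ∩ Maria ∩ Chen ∩ Ulla: ∅.
There is no time when everyone is free.
No common window exists, so the longest block is 0 minutes.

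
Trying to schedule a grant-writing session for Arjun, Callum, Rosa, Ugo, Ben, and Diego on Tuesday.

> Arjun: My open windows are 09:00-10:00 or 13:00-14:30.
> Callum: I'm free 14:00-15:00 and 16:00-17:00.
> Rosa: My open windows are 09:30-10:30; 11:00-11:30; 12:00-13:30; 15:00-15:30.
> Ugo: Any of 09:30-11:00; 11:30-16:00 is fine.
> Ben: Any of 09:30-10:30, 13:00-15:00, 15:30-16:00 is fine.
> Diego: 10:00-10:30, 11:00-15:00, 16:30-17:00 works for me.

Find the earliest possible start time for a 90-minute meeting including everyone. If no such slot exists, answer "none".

Arjun ∩ Callum: 14:00-14:30.
Arjun ∩ Callum ∩ Rosa: ∅.
Arjun ∩ Callum ∩ Rosa ∩ Ugo: ∅.
Arjun ∩ Callum ∩ Rosa ∩ Ugo ∩ Ben: ∅.
Arjun ∩ Callum ∩ Rosa ∩ Ugo ∩ Ben ∩ Diego: ∅.
There is no time when everyone is free.
No common window is at least 90 minutes long.

none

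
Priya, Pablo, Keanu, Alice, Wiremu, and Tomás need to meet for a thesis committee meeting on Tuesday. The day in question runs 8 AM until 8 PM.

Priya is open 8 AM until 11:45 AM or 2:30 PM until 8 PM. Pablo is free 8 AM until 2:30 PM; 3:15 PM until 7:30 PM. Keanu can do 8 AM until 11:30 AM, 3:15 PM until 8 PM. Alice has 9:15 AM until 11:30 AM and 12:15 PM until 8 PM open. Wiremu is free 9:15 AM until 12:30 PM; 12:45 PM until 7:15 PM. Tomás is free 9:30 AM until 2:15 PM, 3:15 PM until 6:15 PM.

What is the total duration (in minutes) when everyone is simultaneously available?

300

Priya ∩ Pablo: 08:00-11:45, 15:15-19:30.
Priya ∩ Pablo ∩ Keanu: 08:00-11:30, 15:15-19:30.
Priya ∩ Pablo ∩ Keanu ∩ Alice: 09:15-11:30, 15:15-19:30.
Priya ∩ Pablo ∩ Keanu ∩ Alice ∩ Wiremu: 09:15-11:30, 15:15-19:15.
Priya ∩ Pablo ∩ Keanu ∩ Alice ∩ Wiremu ∩ Tomás: 09:30-11:30, 15:15-18:15.
Summing the common windows: 120 + 180 = 300 minutes.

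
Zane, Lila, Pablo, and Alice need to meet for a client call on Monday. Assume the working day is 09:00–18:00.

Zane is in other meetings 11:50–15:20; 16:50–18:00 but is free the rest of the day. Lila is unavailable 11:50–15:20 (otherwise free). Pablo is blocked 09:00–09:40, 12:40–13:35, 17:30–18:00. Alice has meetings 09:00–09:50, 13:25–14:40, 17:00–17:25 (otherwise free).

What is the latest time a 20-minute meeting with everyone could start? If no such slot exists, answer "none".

16:30

Zane free: 09:00-11:50, 15:20-16:50 (invert busy blocks within the working day).
Lila free: 09:00-11:50, 15:20-18:00 (invert busy blocks within the working day).
Pablo free: 09:40-12:40, 13:35-17:30 (invert busy blocks within the working day).
Alice free: 09:50-13:25, 14:40-17:00, 17:25-18:00 (invert busy blocks within the working day).
Zane ∩ Lila: 09:00-11:50, 15:20-16:50.
Zane ∩ Lila ∩ Pablo: 09:40-11:50, 15:20-16:50.
Zane ∩ Lila ∩ Pablo ∩ Alice: 09:50-11:50, 15:20-16:50.
Those are the intersection windows.
The last common window of at least 20 minutes is 15:20-16:50; a 20-minute meeting can start as late as 16:30 and still end by 16:50.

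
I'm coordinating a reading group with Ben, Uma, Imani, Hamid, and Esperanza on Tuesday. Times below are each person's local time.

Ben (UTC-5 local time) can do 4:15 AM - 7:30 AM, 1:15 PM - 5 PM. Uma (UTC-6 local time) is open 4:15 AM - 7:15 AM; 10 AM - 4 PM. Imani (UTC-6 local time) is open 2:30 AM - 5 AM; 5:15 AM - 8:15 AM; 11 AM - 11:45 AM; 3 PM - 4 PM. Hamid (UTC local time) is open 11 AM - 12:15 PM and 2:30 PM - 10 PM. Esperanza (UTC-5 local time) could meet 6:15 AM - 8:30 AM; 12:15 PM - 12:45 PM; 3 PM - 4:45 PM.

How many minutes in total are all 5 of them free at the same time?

Ben in UTC: 09:15-12:30, 18:15-22:00 (add 5h to convert from UTC-5).
Uma in UTC: 10:15-13:15, 16:00-22:00 (add 6h to convert from UTC-6).
Imani in UTC: 08:30-11:00, 11:15-14:15, 17:00-17:45, 21:00-22:00 (add 6h to convert from UTC-6).
Hamid in UTC: 11:00-12:15, 14:30-22:00.
Esperanza in UTC: 11:15-13:30, 17:15-17:45, 20:00-21:45 (add 5h to convert from UTC-5).
Ben ∩ Uma: 10:15-12:30, 18:15-22:00.
Ben ∩ Uma ∩ Imani: 10:15-11:00, 11:15-12:30, 21:00-22:00.
Ben ∩ Uma ∩ Imani ∩ Hamid: 11:15-12:15, 21:00-22:00.
Ben ∩ Uma ∩ Imani ∩ Hamid ∩ Esperanza: 11:15-12:15, 21:00-21:45.
Summing the common windows: 60 + 45 = 105 minutes.

105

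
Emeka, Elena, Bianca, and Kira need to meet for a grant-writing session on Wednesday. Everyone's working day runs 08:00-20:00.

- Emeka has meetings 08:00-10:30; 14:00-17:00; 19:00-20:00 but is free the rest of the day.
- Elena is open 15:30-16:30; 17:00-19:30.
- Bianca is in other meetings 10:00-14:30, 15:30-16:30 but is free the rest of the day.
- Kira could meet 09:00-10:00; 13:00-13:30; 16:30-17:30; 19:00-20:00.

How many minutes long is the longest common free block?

30

Emeka free: 10:30-14:00, 17:00-19:00 (invert busy blocks within the working day).
Elena free: 15:30-16:30, 17:00-19:30.
Bianca free: 08:00-10:00, 14:30-15:30, 16:30-20:00 (invert busy blocks within the working day).
Kira free: 09:00-10:00, 13:00-13:30, 16:30-17:30, 19:00-20:00.
Emeka ∩ Elena: 17:00-19:00.
Emeka ∩ Elena ∩ Bianca: 17:00-19:00.
Emeka ∩ Elena ∩ Bianca ∩ Kira: 17:00-17:30.
So the common availability across everyone is 17:00-17:30.
The longest is 17:00-17:30 at 30 minutes.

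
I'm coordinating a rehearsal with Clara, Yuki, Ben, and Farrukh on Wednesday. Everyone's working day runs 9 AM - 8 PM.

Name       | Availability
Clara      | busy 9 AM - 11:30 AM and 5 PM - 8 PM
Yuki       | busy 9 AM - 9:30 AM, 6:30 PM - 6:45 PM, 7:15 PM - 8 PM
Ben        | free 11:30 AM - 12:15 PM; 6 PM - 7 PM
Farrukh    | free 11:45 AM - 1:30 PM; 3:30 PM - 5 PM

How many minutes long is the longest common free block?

Clara free: 11:30-17:00 (invert busy blocks within the working day).
Yuki free: 09:30-18:30, 18:45-19:15 (invert busy blocks within the working day).
Ben free: 11:30-12:15, 18:00-19:00.
Farrukh free: 11:45-13:30, 15:30-17:00.
Clara ∩ Yuki: 11:30-17:00.
Clara ∩ Yuki ∩ Ben: 11:30-12:15.
Clara ∩ Yuki ∩ Ben ∩ Farrukh: 11:45-12:15.
The longest is 11:45-12:15 at 30 minutes.

30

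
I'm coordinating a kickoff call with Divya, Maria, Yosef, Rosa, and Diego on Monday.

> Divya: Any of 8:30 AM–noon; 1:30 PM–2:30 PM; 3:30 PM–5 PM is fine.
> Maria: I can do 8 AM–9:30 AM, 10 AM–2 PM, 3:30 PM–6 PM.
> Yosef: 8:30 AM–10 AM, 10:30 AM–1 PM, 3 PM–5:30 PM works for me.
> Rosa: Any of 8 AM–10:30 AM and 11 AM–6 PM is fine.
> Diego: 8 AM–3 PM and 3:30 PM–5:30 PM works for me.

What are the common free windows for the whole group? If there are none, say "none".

Divya ∩ Maria: 08:30-09:30, 10:00-12:00, 13:30-14:00, 15:30-17:00.
Divya ∩ Maria ∩ Yosef: 08:30-09:30, 10:30-12:00, 15:30-17:00.
Divya ∩ Maria ∩ Yosef ∩ Rosa: 08:30-09:30, 11:00-12:00, 15:30-17:00.
Divya ∩ Maria ∩ Yosef ∩ Rosa ∩ Diego: 08:30-09:30, 11:00-12:00, 15:30-17:00.

08:30-09:30, 11:00-12:00, 15:30-17:00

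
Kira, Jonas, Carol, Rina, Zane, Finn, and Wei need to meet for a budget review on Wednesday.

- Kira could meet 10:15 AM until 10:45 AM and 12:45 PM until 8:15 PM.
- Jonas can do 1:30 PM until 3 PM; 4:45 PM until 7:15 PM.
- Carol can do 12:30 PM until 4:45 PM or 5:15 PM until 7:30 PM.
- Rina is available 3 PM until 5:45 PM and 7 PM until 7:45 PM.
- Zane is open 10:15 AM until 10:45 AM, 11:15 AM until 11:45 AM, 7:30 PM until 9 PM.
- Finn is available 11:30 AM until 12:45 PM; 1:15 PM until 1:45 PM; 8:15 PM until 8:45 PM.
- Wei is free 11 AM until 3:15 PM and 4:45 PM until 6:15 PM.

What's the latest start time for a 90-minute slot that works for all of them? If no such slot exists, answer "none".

Kira ∩ Jonas: 13:30-15:00, 16:45-19:15.
Kira ∩ Jonas ∩ Carol: 13:30-15:00, 17:15-19:15.
Kira ∩ Jonas ∩ Carol ∩ Rina: 17:15-17:45, 19:00-19:15.
Kira ∩ Jonas ∩ Carol ∩ Rina ∩ Zane: ∅.
Kira ∩ Jonas ∩ Carol ∩ Rina ∩ Zane ∩ Finn: ∅.
Kira ∩ Jonas ∩ Carol ∩ Rina ∩ Zane ∩ Finn ∩ Wei: ∅.
There is no time when everyone is free.
No common window is at least 90 minutes long.

none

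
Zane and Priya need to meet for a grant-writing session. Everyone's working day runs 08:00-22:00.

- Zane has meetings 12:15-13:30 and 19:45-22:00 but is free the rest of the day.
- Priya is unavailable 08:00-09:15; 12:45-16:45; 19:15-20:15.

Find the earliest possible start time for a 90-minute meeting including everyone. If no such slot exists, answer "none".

09:15

Zane free: 08:00-12:15, 13:30-19:45 (invert busy blocks within the working day).
Priya free: 09:15-12:45, 16:45-19:15, 20:15-22:00 (invert busy blocks within the working day).
Zane ∩ Priya: 09:15-12:15, 16:45-19:15.
So the common availability across everyone is 09:15-12:15, 16:45-19:15.
The first common window of at least 90 minutes is 09:15-12:15, so the earliest start is 09:15.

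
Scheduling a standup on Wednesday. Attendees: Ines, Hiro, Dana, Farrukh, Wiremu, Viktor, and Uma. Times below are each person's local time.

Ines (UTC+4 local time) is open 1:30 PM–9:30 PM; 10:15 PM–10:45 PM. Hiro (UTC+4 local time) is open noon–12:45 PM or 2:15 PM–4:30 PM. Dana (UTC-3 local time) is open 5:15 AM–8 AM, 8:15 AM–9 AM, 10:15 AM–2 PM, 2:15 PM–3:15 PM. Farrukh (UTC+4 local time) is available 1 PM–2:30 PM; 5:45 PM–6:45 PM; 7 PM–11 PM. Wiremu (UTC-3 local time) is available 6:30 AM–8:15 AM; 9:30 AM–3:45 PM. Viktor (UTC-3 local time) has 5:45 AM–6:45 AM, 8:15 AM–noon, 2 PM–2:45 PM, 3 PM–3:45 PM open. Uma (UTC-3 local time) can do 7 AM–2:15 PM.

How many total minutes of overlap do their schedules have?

Ines in UTC: 09:30-17:30, 18:15-18:45 (subtract 4h to convert from UTC+4).
Hiro in UTC: 08:00-08:45, 10:15-12:30 (subtract 4h to convert from UTC+4).
Dana in UTC: 08:15-11:00, 11:15-12:00, 13:15-17:00, 17:15-18:15 (add 3h to convert from UTC-3).
Farrukh in UTC: 09:00-10:30, 13:45-14:45, 15:00-19:00 (subtract 4h to convert from UTC+4).
Wiremu in UTC: 09:30-11:15, 12:30-18:45 (add 3h to convert from UTC-3).
Viktor in UTC: 08:45-09:45, 11:15-15:00, 17:00-17:45, 18:00-18:45 (add 3h to convert from UTC-3).
Uma in UTC: 10:00-17:15 (add 3h to convert from UTC-3).
Ines ∩ Hiro: 10:15-12:30.
Ines ∩ Hiro ∩ Dana: 10:15-11:00, 11:15-12:00.
Ines ∩ Hiro ∩ Dana ∩ Farrukh: 10:15-10:30.
Ines ∩ Hiro ∩ Dana ∩ Farrukh ∩ Wiremu: 10:15-10:30.
Ines ∩ Hiro ∩ Dana ∩ Farrukh ∩ Wiremu ∩ Viktor: ∅.
Ines ∩ Hiro ∩ Dana ∩ Farrukh ∩ Wiremu ∩ Viktor ∩ Uma: ∅.
There is no time when everyone is free.
There is no common window, so the total is 0 minutes.

0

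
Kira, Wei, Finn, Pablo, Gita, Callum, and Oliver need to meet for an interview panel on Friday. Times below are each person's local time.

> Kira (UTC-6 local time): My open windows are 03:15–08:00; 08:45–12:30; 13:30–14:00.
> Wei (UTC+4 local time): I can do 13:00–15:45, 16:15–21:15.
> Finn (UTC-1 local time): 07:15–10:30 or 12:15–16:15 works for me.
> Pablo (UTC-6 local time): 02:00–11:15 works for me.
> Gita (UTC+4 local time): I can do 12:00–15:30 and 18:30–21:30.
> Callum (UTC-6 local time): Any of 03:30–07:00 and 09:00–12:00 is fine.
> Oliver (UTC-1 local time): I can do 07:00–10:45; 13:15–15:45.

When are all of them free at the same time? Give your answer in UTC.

Kira in UTC: 09:15-14:00, 14:45-18:30, 19:30-20:00 (add 6h to convert from UTC-6).
Wei in UTC: 09:00-11:45, 12:15-17:15 (subtract 4h to convert from UTC+4).
Finn in UTC: 08:15-11:30, 13:15-17:15 (add 1h to convert from UTC-1).
Pablo in UTC: 08:00-17:15 (add 6h to convert from UTC-6).
Gita in UTC: 08:00-11:30, 14:30-17:30 (subtract 4h to convert from UTC+4).
Callum in UTC: 09:30-13:00, 15:00-18:00 (add 6h to convert from UTC-6).
Oliver in UTC: 08:00-11:45, 14:15-16:45 (add 1h to convert from UTC-1).
Kira ∩ Wei: 09:15-11:45, 12:15-14:00, 14:45-17:15.
Kira ∩ Wei ∩ Finn: 09:15-11:30, 13:15-14:00, 14:45-17:15.
Kira ∩ Wei ∩ Finn ∩ Pablo: 09:15-11:30, 13:15-14:00, 14:45-17:15.
Kira ∩ Wei ∩ Finn ∩ Pablo ∩ Gita: 09:15-11:30, 14:45-17:15.
Kira ∩ Wei ∩ Finn ∩ Pablo ∩ Gita ∩ Callum: 09:30-11:30, 15:00-17:15.
Kira ∩ Wei ∩ Finn ∩ Pablo ∩ Gita ∩ Callum ∩ Oliver: 09:30-11:30, 15:00-16:45.
So the common availability across everyone is 09:30-11:30, 15:00-16:45.

09:30-11:30, 15:00-16:45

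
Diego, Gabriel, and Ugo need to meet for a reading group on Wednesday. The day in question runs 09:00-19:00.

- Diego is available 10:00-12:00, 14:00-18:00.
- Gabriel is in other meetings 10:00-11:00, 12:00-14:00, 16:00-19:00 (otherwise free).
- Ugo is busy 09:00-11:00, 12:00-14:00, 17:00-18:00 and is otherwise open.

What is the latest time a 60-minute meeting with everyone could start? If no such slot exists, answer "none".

15:00

Diego free: 10:00-12:00, 14:00-18:00.
Gabriel free: 09:00-10:00, 11:00-12:00, 14:00-16:00 (invert busy blocks within the working day).
Ugo free: 11:00-12:00, 14:00-17:00, 18:00-19:00 (invert busy blocks within the working day).
Diego ∩ Gabriel: 11:00-12:00, 14:00-16:00.
Diego ∩ Gabriel ∩ Ugo: 11:00-12:00, 14:00-16:00.
So the common availability across everyone is 11:00-12:00, 14:00-16:00.
The last common window of at least 60 minutes is 14:00-16:00; a 60-minute meeting can start as late as 15:00 and still end by 16:00.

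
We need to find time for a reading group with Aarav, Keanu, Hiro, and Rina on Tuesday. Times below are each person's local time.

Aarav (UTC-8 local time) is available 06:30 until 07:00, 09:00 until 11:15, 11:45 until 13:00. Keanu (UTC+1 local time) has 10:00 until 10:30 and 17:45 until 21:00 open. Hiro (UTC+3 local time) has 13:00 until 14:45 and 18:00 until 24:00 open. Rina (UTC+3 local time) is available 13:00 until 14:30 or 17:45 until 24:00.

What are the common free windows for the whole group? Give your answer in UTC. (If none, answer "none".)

Aarav in UTC: 14:30-15:00, 17:00-19:15, 19:45-21:00 (add 8h to convert from UTC-8).
Keanu in UTC: 09:00-09:30, 16:45-20:00 (subtract 1h to convert from UTC+1).
Hiro in UTC: 10:00-11:45, 15:00-21:00 (subtract 3h to convert from UTC+3).
Rina in UTC: 10:00-11:30, 14:45-21:00 (subtract 3h to convert from UTC+3).
Aarav ∩ Keanu: 17:00-19:15, 19:45-20:00.
Aarav ∩ Keanu ∩ Hiro: 17:00-19:15, 19:45-20:00.
Aarav ∩ Keanu ∩ Hiro ∩ Rina: 17:00-19:15, 19:45-20:00.

17:00-19:15, 19:45-20:00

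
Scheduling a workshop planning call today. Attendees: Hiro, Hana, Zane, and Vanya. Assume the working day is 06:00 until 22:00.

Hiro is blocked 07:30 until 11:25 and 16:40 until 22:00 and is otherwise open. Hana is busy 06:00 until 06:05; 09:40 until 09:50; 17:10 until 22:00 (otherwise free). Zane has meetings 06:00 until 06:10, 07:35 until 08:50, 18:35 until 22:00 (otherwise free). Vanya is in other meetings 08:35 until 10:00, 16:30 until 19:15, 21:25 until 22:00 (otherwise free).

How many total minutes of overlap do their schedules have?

385

Hiro free: 06:00-07:30, 11:25-16:40 (invert busy blocks within the working day).
Hana free: 06:05-09:40, 09:50-17:10 (invert busy blocks within the working day).
Zane free: 06:10-07:35, 08:50-18:35 (invert busy blocks within the working day).
Vanya free: 06:00-08:35, 10:00-16:30, 19:15-21:25 (invert busy blocks within the working day).
Hiro ∩ Hana: 06:05-07:30, 11:25-16:40.
Hiro ∩ Hana ∩ Zane: 06:10-07:30, 11:25-16:40.
Hiro ∩ Hana ∩ Zane ∩ Vanya: 06:10-07:30, 11:25-16:30.
So the common availability across everyone is 06:10-07:30, 11:25-16:30.
Summing the common windows: 80 + 305 = 385 minutes.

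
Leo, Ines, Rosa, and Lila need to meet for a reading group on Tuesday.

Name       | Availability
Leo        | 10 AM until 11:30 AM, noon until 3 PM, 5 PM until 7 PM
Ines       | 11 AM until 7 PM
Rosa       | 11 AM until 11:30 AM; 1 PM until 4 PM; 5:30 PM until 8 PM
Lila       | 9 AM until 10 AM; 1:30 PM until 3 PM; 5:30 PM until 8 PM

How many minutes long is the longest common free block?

Leo ∩ Ines: 11:00-11:30, 12:00-15:00, 17:00-19:00.
Leo ∩ Ines ∩ Rosa: 11:00-11:30, 13:00-15:00, 17:30-19:00.
Leo ∩ Ines ∩ Rosa ∩ Lila: 13:30-15:00, 17:30-19:00.
The longest is 13:30-15:00 at 90 minutes.

90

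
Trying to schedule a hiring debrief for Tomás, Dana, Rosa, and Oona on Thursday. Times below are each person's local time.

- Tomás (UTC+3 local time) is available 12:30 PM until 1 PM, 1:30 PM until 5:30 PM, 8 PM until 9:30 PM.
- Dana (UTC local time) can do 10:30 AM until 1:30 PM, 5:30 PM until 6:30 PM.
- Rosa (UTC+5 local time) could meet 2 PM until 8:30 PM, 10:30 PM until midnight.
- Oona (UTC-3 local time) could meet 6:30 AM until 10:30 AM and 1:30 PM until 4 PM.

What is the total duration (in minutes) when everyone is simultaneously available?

Tomás in UTC: 09:30-10:00, 10:30-14:30, 17:00-18:30 (subtract 3h to convert from UTC+3).
Dana in UTC: 10:30-13:30, 17:30-18:30.
Rosa in UTC: 09:00-15:30, 17:30-19:00 (subtract 5h to convert from UTC+5).
Oona in UTC: 09:30-13:30, 16:30-19:00 (add 3h to convert from UTC-3).
Tomás ∩ Dana: 10:30-13:30, 17:30-18:30.
Tomás ∩ Dana ∩ Rosa: 10:30-13:30, 17:30-18:30.
Tomás ∩ Dana ∩ Rosa ∩ Oona: 10:30-13:30, 17:30-18:30.
Summing the common windows: 180 + 60 = 240 minutes.

240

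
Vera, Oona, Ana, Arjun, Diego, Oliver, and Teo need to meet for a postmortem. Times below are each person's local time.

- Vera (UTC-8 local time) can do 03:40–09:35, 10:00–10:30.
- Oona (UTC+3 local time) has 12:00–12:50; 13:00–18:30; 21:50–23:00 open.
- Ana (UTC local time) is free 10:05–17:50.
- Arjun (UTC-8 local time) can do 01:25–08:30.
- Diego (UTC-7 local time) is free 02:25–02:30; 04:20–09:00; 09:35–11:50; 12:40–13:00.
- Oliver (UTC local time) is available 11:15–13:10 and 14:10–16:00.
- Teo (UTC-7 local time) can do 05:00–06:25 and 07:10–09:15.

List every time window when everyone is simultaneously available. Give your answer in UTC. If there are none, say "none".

12:00-13:10, 14:10-15:30

Vera in UTC: 11:40-17:35, 18:00-18:30 (add 8h to convert from UTC-8).
Oona in UTC: 09:00-09:50, 10:00-15:30, 18:50-20:00 (subtract 3h to convert from UTC+3).
Ana in UTC: 10:05-17:50.
Arjun in UTC: 09:25-16:30 (add 8h to convert from UTC-8).
Diego in UTC: 09:25-09:30, 11:20-16:00, 16:35-18:50, 19:40-20:00 (add 7h to convert from UTC-7).
Oliver in UTC: 11:15-13:10, 14:10-16:00.
Teo in UTC: 12:00-13:25, 14:10-16:15 (add 7h to convert from UTC-7).
Vera ∩ Oona: 11:40-15:30.
Vera ∩ Oona ∩ Ana: 11:40-15:30.
Vera ∩ Oona ∩ Ana ∩ Arjun: 11:40-15:30.
Vera ∩ Oona ∩ Ana ∩ Arjun ∩ Diego: 11:40-15:30.
Vera ∩ Oona ∩ Ana ∩ Arjun ∩ Diego ∩ Oliver: 11:40-13:10, 14:10-15:30.
Vera ∩ Oona ∩ Ana ∩ Arjun ∩ Diego ∩ Oliver ∩ Teo: 12:00-13:10, 14:10-15:30.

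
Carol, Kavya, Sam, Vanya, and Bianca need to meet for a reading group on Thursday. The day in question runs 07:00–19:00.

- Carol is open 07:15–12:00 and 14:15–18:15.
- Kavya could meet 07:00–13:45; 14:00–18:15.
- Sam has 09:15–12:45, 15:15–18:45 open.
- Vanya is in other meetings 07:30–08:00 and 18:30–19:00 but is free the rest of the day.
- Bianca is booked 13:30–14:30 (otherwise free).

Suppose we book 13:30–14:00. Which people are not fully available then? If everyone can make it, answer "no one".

Bianca, Carol, Kavya, Sam

Carol free: 07:15-12:00, 14:15-18:15.
Kavya free: 07:00-13:45, 14:00-18:15.
Sam free: 09:15-12:45, 15:15-18:45.
Vanya free: 07:00-07:30, 08:00-18:30 (invert busy blocks within the working day).
Bianca free: 07:00-13:30, 14:30-19:00 (invert busy blocks within the working day).
Carol: not fully free for 13:30-14:00. Kavya: not fully free for 13:30-14:00. Sam: not fully free for 13:30-14:00. Vanya: free for 13:30-14:00. Bianca: not fully free for 13:30-14:00.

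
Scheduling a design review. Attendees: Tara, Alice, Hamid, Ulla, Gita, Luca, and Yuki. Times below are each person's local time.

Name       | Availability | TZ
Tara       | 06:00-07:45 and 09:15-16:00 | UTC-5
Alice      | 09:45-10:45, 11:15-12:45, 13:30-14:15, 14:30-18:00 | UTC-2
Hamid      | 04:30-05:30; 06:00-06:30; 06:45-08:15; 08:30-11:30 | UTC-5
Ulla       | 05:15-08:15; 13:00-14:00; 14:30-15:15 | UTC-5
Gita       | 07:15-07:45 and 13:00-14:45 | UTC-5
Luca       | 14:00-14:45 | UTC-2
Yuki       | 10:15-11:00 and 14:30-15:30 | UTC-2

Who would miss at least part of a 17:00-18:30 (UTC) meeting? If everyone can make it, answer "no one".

Tara in UTC: 11:00-12:45, 14:15-21:00 (add 5h to convert from UTC-5).
Alice in UTC: 11:45-12:45, 13:15-14:45, 15:30-16:15, 16:30-20:00 (add 2h to convert from UTC-2).
Hamid in UTC: 09:30-10:30, 11:00-11:30, 11:45-13:15, 13:30-16:30 (add 5h to convert from UTC-5).
Ulla in UTC: 10:15-13:15, 18:00-19:00, 19:30-20:15 (add 5h to convert from UTC-5).
Gita in UTC: 12:15-12:45, 18:00-19:45 (add 5h to convert from UTC-5).
Luca in UTC: 16:00-16:45 (add 2h to convert from UTC-2).
Yuki in UTC: 12:15-13:00, 16:30-17:30 (add 2h to convert from UTC-2).
Tara: free for 17:00-18:30. Alice: free for 17:00-18:30. Hamid: not fully free for 17:00-18:30. Ulla: not fully free for 17:00-18:30. Gita: not fully free for 17:00-18:30. Luca: not fully free for 17:00-18:30. Yuki: not fully free for 17:00-18:30.

Gita, Hamid, Luca, Ulla, Yuki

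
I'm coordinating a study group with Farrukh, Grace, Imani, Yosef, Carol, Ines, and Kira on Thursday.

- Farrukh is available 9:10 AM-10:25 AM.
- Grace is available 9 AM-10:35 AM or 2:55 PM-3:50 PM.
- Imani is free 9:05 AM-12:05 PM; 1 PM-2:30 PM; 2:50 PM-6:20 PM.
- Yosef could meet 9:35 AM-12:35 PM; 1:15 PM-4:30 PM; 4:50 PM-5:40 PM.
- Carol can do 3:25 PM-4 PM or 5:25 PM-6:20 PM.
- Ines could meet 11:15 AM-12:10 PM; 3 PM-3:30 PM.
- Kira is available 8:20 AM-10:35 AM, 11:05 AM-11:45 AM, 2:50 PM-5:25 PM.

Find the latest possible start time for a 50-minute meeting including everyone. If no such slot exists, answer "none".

Farrukh ∩ Grace: 09:10-10:25.
Farrukh ∩ Grace ∩ Imani: 09:10-10:25.
Farrukh ∩ Grace ∩ Imani ∩ Yosef: 09:35-10:25.
Farrukh ∩ Grace ∩ Imani ∩ Yosef ∩ Carol: ∅.
Farrukh ∩ Grace ∩ Imani ∩ Yosef ∩ Carol ∩ Ines: ∅.
Farrukh ∩ Grace ∩ Imani ∩ Yosef ∩ Carol ∩ Ines ∩ Kira: ∅.
There is no time when everyone is free.
No common window is at least 50 minutes long.

none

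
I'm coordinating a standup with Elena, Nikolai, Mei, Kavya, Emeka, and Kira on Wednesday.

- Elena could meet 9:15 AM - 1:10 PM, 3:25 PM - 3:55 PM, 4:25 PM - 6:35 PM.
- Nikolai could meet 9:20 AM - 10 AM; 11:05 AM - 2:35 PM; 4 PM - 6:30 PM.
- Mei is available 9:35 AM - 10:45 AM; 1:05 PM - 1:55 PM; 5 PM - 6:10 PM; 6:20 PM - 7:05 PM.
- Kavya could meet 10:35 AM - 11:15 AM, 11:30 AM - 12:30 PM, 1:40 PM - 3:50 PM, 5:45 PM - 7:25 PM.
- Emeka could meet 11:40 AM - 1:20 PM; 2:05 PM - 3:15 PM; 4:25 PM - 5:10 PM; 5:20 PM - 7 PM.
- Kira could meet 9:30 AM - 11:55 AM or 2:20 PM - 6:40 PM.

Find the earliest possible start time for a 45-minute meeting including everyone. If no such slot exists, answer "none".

Elena ∩ Nikolai: 09:20-10:00, 11:05-13:10, 16:25-18:30.
Elena ∩ Nikolai ∩ Mei: 09:35-10:00, 13:05-13:10, 17:00-18:10, 18:20-18:30.
Elena ∩ Nikolai ∩ Mei ∩ Kavya: 17:45-18:10, 18:20-18:30.
Elena ∩ Nikolai ∩ Mei ∩ Kavya ∩ Emeka: 17:45-18:10, 18:20-18:30.
Elena ∩ Nikolai ∩ Mei ∩ Kavya ∩ Emeka ∩ Kira: 17:45-18:10, 18:20-18:30.
Those are the intersection windows.
No common window is at least 45 minutes long.

none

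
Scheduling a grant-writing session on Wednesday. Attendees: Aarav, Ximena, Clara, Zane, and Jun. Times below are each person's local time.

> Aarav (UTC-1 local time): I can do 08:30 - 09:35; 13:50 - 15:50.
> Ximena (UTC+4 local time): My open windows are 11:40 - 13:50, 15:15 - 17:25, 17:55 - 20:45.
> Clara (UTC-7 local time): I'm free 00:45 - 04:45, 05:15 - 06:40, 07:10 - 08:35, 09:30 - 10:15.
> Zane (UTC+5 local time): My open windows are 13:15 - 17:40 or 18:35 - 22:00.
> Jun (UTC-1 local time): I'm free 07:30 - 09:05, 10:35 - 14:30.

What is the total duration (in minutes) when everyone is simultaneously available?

Aarav in UTC: 09:30-10:35, 14:50-16:50 (add 1h to convert from UTC-1).
Ximena in UTC: 07:40-09:50, 11:15-13:25, 13:55-16:45 (subtract 4h to convert from UTC+4).
Clara in UTC: 07:45-11:45, 12:15-13:40, 14:10-15:35, 16:30-17:15 (add 7h to convert from UTC-7).
Zane in UTC: 08:15-12:40, 13:35-17:00 (subtract 5h to convert from UTC+5).
Jun in UTC: 08:30-10:05, 11:35-15:30 (add 1h to convert from UTC-1).
Aarav ∩ Ximena: 09:30-09:50, 14:50-16:45.
Aarav ∩ Ximena ∩ Clara: 09:30-09:50, 14:50-15:35, 16:30-16:45.
Aarav ∩ Ximena ∩ Clara ∩ Zane: 09:30-09:50, 14:50-15:35, 16:30-16:45.
Aarav ∩ Ximena ∩ Clara ∩ Zane ∩ Jun: 09:30-09:50, 14:50-15:30.
Summing the common windows: 20 + 40 = 60 minutes.

60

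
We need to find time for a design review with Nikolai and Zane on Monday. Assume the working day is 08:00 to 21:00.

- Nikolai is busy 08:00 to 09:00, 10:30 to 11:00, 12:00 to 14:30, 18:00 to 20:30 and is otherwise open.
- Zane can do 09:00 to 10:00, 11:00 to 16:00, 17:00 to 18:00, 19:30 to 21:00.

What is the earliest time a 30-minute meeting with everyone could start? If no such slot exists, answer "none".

09:00

Nikolai free: 09:00-10:30, 11:00-12:00, 14:30-18:00, 20:30-21:00 (invert busy blocks within the working day).
Zane free: 09:00-10:00, 11:00-16:00, 17:00-18:00, 19:30-21:00.
Nikolai ∩ Zane: 09:00-10:00, 11:00-12:00, 14:30-16:00, 17:00-18:00, 20:30-21:00.
The first common window of at least 30 minutes is 09:00-10:00, so the earliest start is 09:00.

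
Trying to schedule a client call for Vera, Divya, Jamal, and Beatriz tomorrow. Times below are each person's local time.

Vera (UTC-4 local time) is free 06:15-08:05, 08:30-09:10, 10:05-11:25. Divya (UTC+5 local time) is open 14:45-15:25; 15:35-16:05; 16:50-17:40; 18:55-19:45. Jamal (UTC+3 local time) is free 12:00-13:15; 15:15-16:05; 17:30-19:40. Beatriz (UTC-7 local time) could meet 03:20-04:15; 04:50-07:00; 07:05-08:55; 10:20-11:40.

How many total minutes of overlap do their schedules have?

Vera in UTC: 10:15-12:05, 12:30-13:10, 14:05-15:25 (add 4h to convert from UTC-4).
Divya in UTC: 09:45-10:25, 10:35-11:05, 11:50-12:40, 13:55-14:45 (subtract 5h to convert from UTC+5).
Jamal in UTC: 09:00-10:15, 12:15-13:05, 14:30-16:40 (subtract 3h to convert from UTC+3).
Beatriz in UTC: 10:20-11:15, 11:50-14:00, 14:05-15:55, 17:20-18:40 (add 7h to convert from UTC-7).
Vera ∩ Divya: 10:15-10:25, 10:35-11:05, 11:50-12:05, 12:30-12:40, 14:05-14:45.
Vera ∩ Divya ∩ Jamal: 12:30-12:40, 14:30-14:45.
Vera ∩ Divya ∩ Jamal ∩ Beatriz: 12:30-12:40, 14:30-14:45.
So the common availability across everyone is 12:30-12:40, 14:30-14:45.
Summing the common windows: 10 + 15 = 25 minutes.

25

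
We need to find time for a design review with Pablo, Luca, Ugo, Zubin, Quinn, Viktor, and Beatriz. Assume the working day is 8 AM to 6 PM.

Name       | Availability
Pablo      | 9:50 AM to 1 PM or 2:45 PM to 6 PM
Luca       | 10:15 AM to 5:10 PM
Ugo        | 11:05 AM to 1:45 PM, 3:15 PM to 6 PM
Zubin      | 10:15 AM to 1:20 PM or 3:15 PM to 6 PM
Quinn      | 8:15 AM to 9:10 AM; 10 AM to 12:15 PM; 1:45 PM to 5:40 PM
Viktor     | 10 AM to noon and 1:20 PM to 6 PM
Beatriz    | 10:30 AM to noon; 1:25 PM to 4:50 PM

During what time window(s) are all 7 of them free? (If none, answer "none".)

11:05-12:00, 15:15-16:50

Pablo ∩ Luca: 10:15-13:00, 14:45-17:10.
Pablo ∩ Luca ∩ Ugo: 11:05-13:00, 15:15-17:10.
Pablo ∩ Luca ∩ Ugo ∩ Zubin: 11:05-13:00, 15:15-17:10.
Pablo ∩ Luca ∩ Ugo ∩ Zubin ∩ Quinn: 11:05-12:15, 15:15-17:10.
Pablo ∩ Luca ∩ Ugo ∩ Zubin ∩ Quinn ∩ Viktor: 11:05-12:00, 15:15-17:10.
Pablo ∩ Luca ∩ Ugo ∩ Zubin ∩ Quinn ∩ Viktor ∩ Beatriz: 11:05-12:00, 15:15-16:50.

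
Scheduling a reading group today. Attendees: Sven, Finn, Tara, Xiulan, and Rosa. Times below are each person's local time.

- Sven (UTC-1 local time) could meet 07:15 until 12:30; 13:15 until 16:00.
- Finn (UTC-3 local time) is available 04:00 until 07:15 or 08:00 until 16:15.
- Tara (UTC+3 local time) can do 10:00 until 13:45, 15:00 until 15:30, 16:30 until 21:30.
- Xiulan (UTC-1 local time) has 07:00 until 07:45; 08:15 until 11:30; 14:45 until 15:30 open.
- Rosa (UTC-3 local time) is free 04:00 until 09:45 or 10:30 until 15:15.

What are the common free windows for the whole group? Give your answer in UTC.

Sven in UTC: 08:15-13:30, 14:15-17:00 (add 1h to convert from UTC-1).
Finn in UTC: 07:00-10:15, 11:00-19:15 (add 3h to convert from UTC-3).
Tara in UTC: 07:00-10:45, 12:00-12:30, 13:30-18:30 (subtract 3h to convert from UTC+3).
Xiulan in UTC: 08:00-08:45, 09:15-12:30, 15:45-16:30 (add 1h to convert from UTC-1).
Rosa in UTC: 07:00-12:45, 13:30-18:15 (add 3h to convert from UTC-3).
Sven ∩ Finn: 08:15-10:15, 11:00-13:30, 14:15-17:00.
Sven ∩ Finn ∩ Tara: 08:15-10:15, 12:00-12:30, 14:15-17:00.
Sven ∩ Finn ∩ Tara ∩ Xiulan: 08:15-08:45, 09:15-10:15, 12:00-12:30, 15:45-16:30.
Sven ∩ Finn ∩ Tara ∩ Xiulan ∩ Rosa: 08:15-08:45, 09:15-10:15, 12:00-12:30, 15:45-16:30.

08:15-08:45, 09:15-10:15, 12:00-12:30, 15:45-16:30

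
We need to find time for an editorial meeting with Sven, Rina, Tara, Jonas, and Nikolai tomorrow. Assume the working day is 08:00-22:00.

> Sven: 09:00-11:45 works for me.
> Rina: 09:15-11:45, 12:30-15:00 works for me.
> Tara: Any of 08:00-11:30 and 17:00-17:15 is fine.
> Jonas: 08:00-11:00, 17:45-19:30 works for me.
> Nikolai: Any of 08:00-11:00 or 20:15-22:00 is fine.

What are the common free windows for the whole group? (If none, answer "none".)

09:15-11:00

Sven ∩ Rina: 09:15-11:45.
Sven ∩ Rina ∩ Tara: 09:15-11:30.
Sven ∩ Rina ∩ Tara ∩ Jonas: 09:15-11:00.
Sven ∩ Rina ∩ Tara ∩ Jonas ∩ Nikolai: 09:15-11:00.
So the common availability across everyone is 09:15-11:00.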